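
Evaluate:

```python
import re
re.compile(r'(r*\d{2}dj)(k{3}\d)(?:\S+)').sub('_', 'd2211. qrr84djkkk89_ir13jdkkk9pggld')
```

Pattern: zero or more of a literal 'r', then exactly 2 of a digit, then the literal 'dj' (captured); then exactly 3 of a literal 'k', then a digit (captured); then one or more of a non-whitespace character (non-capturing group).
`sub` substitutes '_' at each match site.

'd2211. q_'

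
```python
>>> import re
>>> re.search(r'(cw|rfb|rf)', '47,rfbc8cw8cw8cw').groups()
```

('rfb',)

`|` is ordered: at each position the engine commits to the first alternative that works.
`search` walks the string left to right and returns the first match it finds.
The match spans [3:6] → 'rfb'.
Captured: group 1 = 'rfb'.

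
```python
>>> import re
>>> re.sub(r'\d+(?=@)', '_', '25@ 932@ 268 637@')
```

The `(?=…)`/`(?<=…)` assertion just peeks at neighbouring text; it doesn't advance the match position.
Matches: at [0:2] → '25'; at [4:7] → '932'; at [13:16] → '637'.
`sub` substitutes '_' at each match site.

'_@ _@ 268 _@'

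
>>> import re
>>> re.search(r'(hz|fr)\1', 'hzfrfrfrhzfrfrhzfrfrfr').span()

(2, 6)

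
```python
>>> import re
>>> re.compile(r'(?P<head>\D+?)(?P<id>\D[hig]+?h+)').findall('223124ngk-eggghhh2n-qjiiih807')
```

[('ngk-', 'eggghhh'), ('n-q', 'jiiih')]

This matches one or more of a non-digit (lazy) (captured as 'head'); then a non-digit, then one or more of one of [hig] (lazy), then one or more of the literal 'h' (captured as 'id').
Lazy quantifiers expand one character at a time until the remainder of the pattern can match.
Matches: at [6:17] match 'ngk-eggghhh', groups = ('ngk-', 'eggghhh'); at [18:26] match 'n-qjiiih', groups = ('n-q', 'jiiih').
`findall` packs the 2 group values into a tuple for every match.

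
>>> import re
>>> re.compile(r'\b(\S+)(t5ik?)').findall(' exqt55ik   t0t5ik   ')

[('t0', 't5ik')]

The pattern matches a word boundary (`\b`, zero-width); then one or more of a non-whitespace character (captured); then the literal 't5i', then optionally a literal 'k' (captured).
Matches: at [12:18] match 't0t5ik', groups = ('t0', 't5ik').
2 groups means the one result is a tuple of 2 captured strings — 1 here.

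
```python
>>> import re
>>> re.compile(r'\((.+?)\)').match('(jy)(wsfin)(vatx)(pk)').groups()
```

('jy',)

The `?` after the quantifier makes it lazy — it takes as little as possible before letting the rest of the pattern try.
`match` is anchored at position 0; if the pattern doesn't fit there, it returns None.
The match spans [0:4] → '(jy)'.
Captured: group 1 = 'jy'.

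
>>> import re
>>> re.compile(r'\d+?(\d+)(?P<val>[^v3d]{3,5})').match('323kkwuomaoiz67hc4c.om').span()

This matches one or more of a digit (lazy); then one or more of a digit (captured); then 3 to 5 of any character except [v3d] (captured as 'val').
`match` is anchored at position 0; if the pattern doesn't fit there, it returns None.
The match spans [0:8] → '323kkwuo'.
Captured: group 1 = '23', group 2 = 'kkwuo'.

(0, 8)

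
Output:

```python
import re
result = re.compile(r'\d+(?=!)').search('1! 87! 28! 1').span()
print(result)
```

(0, 1)

The `(?=…)`/`(?<=…)` assertion just peeks at neighbouring text; it doesn't advance the match position.
The match spans [0:1] → '1'.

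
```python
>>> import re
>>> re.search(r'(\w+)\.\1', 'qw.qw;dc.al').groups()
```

('qw',)

The match spans [0:5] → 'qw.qw'.
Captured: group 1 = 'qw'.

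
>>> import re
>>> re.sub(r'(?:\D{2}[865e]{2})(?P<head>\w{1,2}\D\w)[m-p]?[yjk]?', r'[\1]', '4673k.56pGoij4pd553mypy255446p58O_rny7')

'4673[pGoi]4[3myp]255446p58O_rny7'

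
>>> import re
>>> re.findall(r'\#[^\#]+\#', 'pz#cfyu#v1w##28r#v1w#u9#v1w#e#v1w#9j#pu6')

['#cfyu#', '#28r#', '#u9#', '#e#', '#9j#']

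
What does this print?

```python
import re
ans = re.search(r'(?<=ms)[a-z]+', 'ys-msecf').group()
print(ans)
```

ecf

Because the assertion is zero-width, the text it checks is not consumed and won't appear in the result.
Unlike `match`, `search` isn't anchored — it looks for the pattern anywhere in the string.
The match spans [5:8] → 'ecf'.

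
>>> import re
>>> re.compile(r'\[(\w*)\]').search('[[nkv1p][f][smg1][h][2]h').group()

The match spans [1:8] → '[nkv1p]'.

'[nkv1p]'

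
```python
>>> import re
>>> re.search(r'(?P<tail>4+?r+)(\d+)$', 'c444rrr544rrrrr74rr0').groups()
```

The match spans [16:20] → '4rr0'.
Captured: group 1 = '4rr', group 2 = '0'.

('4rr', '0')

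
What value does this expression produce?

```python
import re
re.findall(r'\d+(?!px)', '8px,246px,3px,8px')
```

['24']

Because the assertion is negative and zero-width, positions next to the forbidden text are skipped.
Matches: at [4:6] → '24'.
With no groups in the pattern, `findall` gives back each whole match — 1 here.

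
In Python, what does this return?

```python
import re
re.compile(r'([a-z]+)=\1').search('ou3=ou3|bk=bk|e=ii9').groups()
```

After group 1 captures some text, `\1` only succeeds where that same text appears again.
`re.search` scans for the first position where the pattern succeeds.
The match spans [8:13] → 'bk=bk'.
Captured: group 1 = 'bk'.

('bk',)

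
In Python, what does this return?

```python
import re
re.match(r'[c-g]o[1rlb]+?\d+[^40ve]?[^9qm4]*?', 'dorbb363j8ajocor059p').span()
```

The pattern matches a character in [c-g], then a literal 'o'; then one or more of one of [1rlb] (lazy), then one or more of a digit, then optionally any character except [40ve]; then zero or more of any character except [9qm4] (lazy).
A `+?`/`*?`/`{m,n}?` starts at its minimum and grows only as far as needed for what follows to match.
`re.match` only tries the pattern at the start of the string.
The match spans [0:9] → 'dorbb363j'.

(0, 9)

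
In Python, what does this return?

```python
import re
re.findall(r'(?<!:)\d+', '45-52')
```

The negative lookaround is zero-width — it rules out positions where the adjacent text would match, without consuming anything.
Matches: at [0:2] → '45'; at [3:5] → '52'.
`findall` yields the raw match text (2 of them) because the pattern has no groups.

['45', '52']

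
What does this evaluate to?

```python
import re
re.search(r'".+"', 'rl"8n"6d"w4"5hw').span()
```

(2, 12)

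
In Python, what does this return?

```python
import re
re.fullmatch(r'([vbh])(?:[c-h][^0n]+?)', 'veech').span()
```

The pattern matches one of [vbh] (captured); then a character in [c-h], then one or more of any character except [0n] (lazy) (non-capturing group).
`re.fullmatch` is like wrapping the pattern in `^…$` (in single-line mode).
The match spans [0:5] → 'veech'.
Captured: group 1 = 'v'.

(0, 5)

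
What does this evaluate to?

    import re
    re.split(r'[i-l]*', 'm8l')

This matches zero or more of a character in [i-l].
Matches to split on: at [0:0] → ''; at [1:1] → ''; at [2:3] → 'l'; at [3:3] → ''.
Each match becomes a cut point; 5 segments remain.

['', 'm', '8', '', '']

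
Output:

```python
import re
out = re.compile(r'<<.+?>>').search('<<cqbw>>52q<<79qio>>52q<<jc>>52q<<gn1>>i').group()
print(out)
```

The match spans [0:8] → '<<cqbw>>'.

<<cqbw>>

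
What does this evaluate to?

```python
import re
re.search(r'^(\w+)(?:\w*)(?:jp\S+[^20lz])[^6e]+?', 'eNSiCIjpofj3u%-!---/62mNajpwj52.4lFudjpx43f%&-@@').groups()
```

('eNSiCI',)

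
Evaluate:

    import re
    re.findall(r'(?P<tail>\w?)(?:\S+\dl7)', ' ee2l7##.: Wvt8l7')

['e', 'W']

Because there's exactly one group, `findall` drops the full match and keeps group 1 from each hit.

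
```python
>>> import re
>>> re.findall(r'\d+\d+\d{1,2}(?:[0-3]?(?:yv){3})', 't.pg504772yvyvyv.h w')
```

['504772yvyvyv']

Pattern: one or more of a digit; then one or more of a digit, then 1 to 2 of a digit; then optionally a character in [0-3], then the literal 'yv' repeated 3 times (non-capturing group).
Matches: at [4:16] → '504772yvyvyv'.
With no groups in the pattern, `findall` gives back each whole match — 1 here.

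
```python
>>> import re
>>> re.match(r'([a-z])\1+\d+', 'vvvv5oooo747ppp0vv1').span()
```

A backreference is literal: `\1` must see the identical characters the first group matched.
With `match`, the pattern is implicitly anchored at the beginning.
The match spans [0:5] → 'vvvv5'.
Captured: group 1 = 'v'.

(0, 5)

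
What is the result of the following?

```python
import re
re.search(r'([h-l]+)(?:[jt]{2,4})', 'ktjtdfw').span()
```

The pattern matches one or more of a character in [h-l] (captured); then 2 to 4 of one of [jt] (non-capturing group).
Unlike `match`, `search` isn't anchored — it looks for the pattern anywhere in the string.
The match spans [0:4] → 'ktjt'.
Captured: group 1 = 'k'.

(0, 4)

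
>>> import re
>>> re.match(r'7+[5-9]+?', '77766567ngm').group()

'7776'

With `match`, the pattern is implicitly anchored at the beginning.
The match spans [0:4] → '7776'.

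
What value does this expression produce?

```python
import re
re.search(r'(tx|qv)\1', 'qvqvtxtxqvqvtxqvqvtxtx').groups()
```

('qv',)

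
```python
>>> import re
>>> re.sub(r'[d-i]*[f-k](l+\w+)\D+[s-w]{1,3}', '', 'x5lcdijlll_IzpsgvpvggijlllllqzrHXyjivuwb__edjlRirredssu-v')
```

Pattern: zero or more of a character in [d-i], then a character in [f-k]; then one or more of the literal 'l', then one or more of a word character (captured); then one or more of a non-digit, then 1 to 3 of a character in [s-w].
Matches: at [4:57] → 'dijlll_IzpsgvpvggijlllllqzrHXyjivuwb__edjlRirredssu-v'.
`sub` substitutes '' at each match site.

'x5lc'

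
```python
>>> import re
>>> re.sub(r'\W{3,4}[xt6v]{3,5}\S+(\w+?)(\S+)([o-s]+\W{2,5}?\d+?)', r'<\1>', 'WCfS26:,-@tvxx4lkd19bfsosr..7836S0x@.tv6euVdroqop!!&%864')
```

This matches 3 to 4 of a non-word character, then 3 to 5 of one of [xt6v], then one or more of a non-whitespace character; then one or more of a word character (lazy) (captured); then one or more of a non-whitespace character (captured); then one or more of a character in [o-s], then 2 to 5 of a non-word character (lazy), then one or more of a digit (lazy) (captured).
`\1` in the replacement pulls in group 1's text for each match.

'WCfS26<q>64'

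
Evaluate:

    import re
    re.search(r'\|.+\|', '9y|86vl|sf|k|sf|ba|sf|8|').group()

The match spans [2:24] → '|86vl|sf|k|sf|ba|sf|8|'.

'|86vl|sf|k|sf|ba|sf|8|'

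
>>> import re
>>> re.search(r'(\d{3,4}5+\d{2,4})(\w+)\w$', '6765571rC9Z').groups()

The match spans [0:11] → '6765571rC9Z'.
Captured: group 1 = '6765571', group 2 = 'rC9'.

('6765571', 'rC9')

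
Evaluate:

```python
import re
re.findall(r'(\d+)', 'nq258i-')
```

Because there's exactly one group, `findall` drops the full match and keeps group 1 from the one hit.

['258']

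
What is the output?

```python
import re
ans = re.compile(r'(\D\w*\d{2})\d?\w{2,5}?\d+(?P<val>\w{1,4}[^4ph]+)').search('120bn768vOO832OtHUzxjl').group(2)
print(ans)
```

OtHUzxjl

The match spans [3:22] → 'bn768vOO832OtHUzxjl'.
Captured: group 1 = 'bn768', group 2 = 'OtHUzxjl'.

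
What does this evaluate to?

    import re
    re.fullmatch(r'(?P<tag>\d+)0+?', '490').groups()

('49',)

This matches one or more of a digit (captured as 'tag'); then one or more of a literal '0' (lazy).
`re.fullmatch` is like wrapping the pattern in `^…$` (in single-line mode).
The match spans [0:3] → '490'.
Captured: group 1 = '49'.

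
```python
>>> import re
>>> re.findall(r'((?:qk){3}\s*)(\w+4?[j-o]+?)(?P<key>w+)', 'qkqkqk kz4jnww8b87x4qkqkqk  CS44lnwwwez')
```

[('qkqkqk ', 'kz4jn', 'ww'), ('qkqkqk  ', 'CS44ln', 'www')]

Pattern: the literal 'qk' repeated 3 times, then zero or more of whitespace (captured); then one or more of a word character, then optionally a literal '4', then one or more of a character in [j-o] (lazy) (captured); then one or more of a literal 'w' (captured as 'key').
With 3 capturing groups, `findall` returns a 3-tuple per match.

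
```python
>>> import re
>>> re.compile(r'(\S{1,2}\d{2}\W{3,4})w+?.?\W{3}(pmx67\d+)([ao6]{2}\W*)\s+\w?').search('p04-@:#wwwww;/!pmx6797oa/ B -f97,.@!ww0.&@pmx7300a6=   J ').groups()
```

('p04-@:#', 'pmx6797', 'oa/')

This matches 1 to 2 of a non-whitespace character, then exactly 2 of a digit, then 3 to 4 of a non-word character (captured); then one or more of a literal 'w' (lazy), then optionally any character, then exactly 3 of a non-word character; then the literal 'pm', then the literal 'x67', then one or more of a digit (captured); then exactly 2 of one of [ao6], then zero or more of a non-word character (captured); then one or more of whitespace, then optionally a word character.
Unlike `match`, `search` isn't anchored — it looks for the pattern anywhere in the string.
The match spans [0:27] → 'p04-@:#wwwww;/!pmx6797oa/ B'.
Captured: group 1 = 'p04-@:#', group 2 = 'pmx6797', group 3 = 'oa/'.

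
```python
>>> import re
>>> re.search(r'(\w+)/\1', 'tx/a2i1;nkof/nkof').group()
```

'nkof/nkof'

After group 1 captures some text, `\1` only succeeds where that same text appears again.
The match spans [8:17] → 'nkof/nkof'.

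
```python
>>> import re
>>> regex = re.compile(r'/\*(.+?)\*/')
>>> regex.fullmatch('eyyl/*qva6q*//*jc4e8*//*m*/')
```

None

`re.fullmatch` is like wrapping the pattern in `^…$` (in single-line mode).
Here the pattern can't cover the whole string, so the call returns None.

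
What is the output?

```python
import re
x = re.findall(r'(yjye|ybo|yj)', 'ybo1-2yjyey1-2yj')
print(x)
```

`|` is ordered: at each position the engine commits to the first alternative that works.
Scanning left to right: at [0:3] match 'ybo', group 1 = 'ybo'; at [6:10] match 'yjye', group 1 = 'yjye'; at [14:16] match 'yj', group 1 = 'yj'.
One capturing group, so `findall` returns just the captured substring from each match — 3 in all.

['ybo', 'yjye', 'yj']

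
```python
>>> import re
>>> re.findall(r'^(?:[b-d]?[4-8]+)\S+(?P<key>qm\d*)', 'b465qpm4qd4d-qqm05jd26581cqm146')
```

['qm146']

The pattern matches anchored at the start of the string; then optionally a character in [b-d], then one or more of a character in [4-8] (non-capturing group); then one or more of a non-whitespace character; then the literal 'qm', then zero or more of a digit (captured as 'key').
Scanning left to right: at [0:31] match 'b465qpm4qd4d-qqm05jd26581cqm146', group 1 = 'qm146'.
`findall` collects group 1 from the one match (1 total).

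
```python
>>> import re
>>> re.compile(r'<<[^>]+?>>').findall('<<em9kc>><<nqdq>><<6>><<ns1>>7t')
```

With no groups in the pattern, `findall` gives back each whole match — 4 here.

['<<em9kc>>', '<<nqdq>>', '<<6>>', '<<ns1>>']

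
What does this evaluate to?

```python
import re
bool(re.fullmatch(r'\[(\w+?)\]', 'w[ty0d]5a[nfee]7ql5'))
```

False

`re.fullmatch` is like wrapping the pattern in `^…$` (in single-line mode).
Here the pattern can't cover the whole string, so the call returns None, and `bool(None)` is False.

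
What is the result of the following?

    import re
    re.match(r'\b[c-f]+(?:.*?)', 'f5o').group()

'f'

The pattern matches a word boundary (`\b`, zero-width); then one or more of a character in [c-f]; then zero or more of any character (lazy) (non-capturing group).
A `+?`/`*?`/`{m,n}?` starts at its minimum and grows only as far as needed for what follows to match.
`re.match` only tries the pattern at the start of the string.
The match spans [0:1] → 'f'.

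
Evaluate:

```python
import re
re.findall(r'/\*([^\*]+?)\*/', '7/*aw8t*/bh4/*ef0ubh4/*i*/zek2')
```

['aw8t', 'i']

Scanning left to right: at [1:9] match '/*aw8t*/', group 1 = 'aw8t'; at [21:26] match '/*i*/', group 1 = 'i'.
With a single group, `findall` returns only what that group captured — 2 items.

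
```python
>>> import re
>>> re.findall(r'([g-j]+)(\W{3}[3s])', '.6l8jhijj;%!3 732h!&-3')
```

[('jhijj', ';%!3'), ('h', '!&-3')]

Pattern: one or more of a character in [g-j] (captured); then exactly 3 of a non-word character, then one of [3s] (captured).
Walking the string: at [4:13] match 'jhijj;%!3', groups = ('jhijj', ';%!3'); at [17:22] match 'h!&-3', groups = ('h', '!&-3').
Multiple groups make `findall` return tuples — one 2-tuple for each match.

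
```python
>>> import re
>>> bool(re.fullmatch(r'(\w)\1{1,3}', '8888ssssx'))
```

For `fullmatch`, every character of the input must be accounted for by the pattern.
Here the pattern can't cover the whole string, so the call returns None, and `bool(None)` is False.

False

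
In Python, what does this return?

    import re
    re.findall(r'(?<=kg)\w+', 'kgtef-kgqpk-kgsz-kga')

['tef', 'qpk', 'sz', 'a']

The lookaround is zero-width — it requires the adjacent text to match without consuming it, so the asserted text isn't part of the match.
Matches: at [2:5] → 'tef'; at [8:11] → 'qpk'; at [14:16] → 'sz'; at [19:20] → 'a'.
No capturing groups, so `findall` returns the 4 full match strings.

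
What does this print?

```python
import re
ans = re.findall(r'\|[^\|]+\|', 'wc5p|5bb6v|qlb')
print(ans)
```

['|5bb6v|']

Matches: at [4:11] → '|5bb6v|'.
`findall` yields the raw match text (1 of them) because the pattern has no groups.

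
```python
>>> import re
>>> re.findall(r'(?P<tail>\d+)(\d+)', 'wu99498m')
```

This matches one or more of a digit (captured as 'tail'); then one or more of a digit (captured).
2 groups means the one result is a tuple of 2 captured strings — 1 here.

[('9949', '8')]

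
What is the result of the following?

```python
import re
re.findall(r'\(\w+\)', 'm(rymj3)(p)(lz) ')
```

['(rymj3)', '(p)', '(lz)']

`findall` yields the raw match text (3 of them) because the pattern has no groups.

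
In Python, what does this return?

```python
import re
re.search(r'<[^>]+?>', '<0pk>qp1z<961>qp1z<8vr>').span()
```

The match spans [0:5] → '<0pk>'.

(0, 5)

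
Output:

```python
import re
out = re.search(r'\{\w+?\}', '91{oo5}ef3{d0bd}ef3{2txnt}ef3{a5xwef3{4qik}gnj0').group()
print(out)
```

{oo5}

`re.search` tries every starting position until one works.
The match spans [2:7] → '{oo5}'.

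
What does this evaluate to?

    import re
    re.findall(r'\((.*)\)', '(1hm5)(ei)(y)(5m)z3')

With a single group, `findall` returns only what that group captured — 1 item.

['1hm5)(ei)(y)(5m']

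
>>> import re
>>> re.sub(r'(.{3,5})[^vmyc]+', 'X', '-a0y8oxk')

'X'

The pattern matches 3 to 5 of any character (captured); then one or more of any character except [vmyc].
Matches: at [0:8] → '-a0y8oxk'.
Each match is replaced by 'X'.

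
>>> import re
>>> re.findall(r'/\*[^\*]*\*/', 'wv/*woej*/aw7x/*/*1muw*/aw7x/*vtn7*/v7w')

Since nothing is captured, `findall` lists the 3 matched substrings directly.

['/*woej*/', '/*1muw*/', '/*vtn7*/']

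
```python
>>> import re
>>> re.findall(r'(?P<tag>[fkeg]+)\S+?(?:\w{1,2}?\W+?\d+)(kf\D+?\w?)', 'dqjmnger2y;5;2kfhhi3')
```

The pattern matches one or more of one of [fkeg] (captured as 'tag'); then one or more of a non-whitespace character (lazy); then 1 to 2 of a word character (lazy), then one or more of a non-word character (lazy), then one or more of a digit (non-capturing group); then the literal 'kf', then one or more of a non-digit (lazy), then optionally a word character (captured).
Lazy quantifiers expand one character at a time until the remainder of the pattern can match.
Walking the string: at [5:18] match 'ger2y;5;2kfhh', groups = ('ge', 'kfhh').
2 groups means the one result is a tuple of 2 captured strings — 1 here.

[('ge', 'kfhh')]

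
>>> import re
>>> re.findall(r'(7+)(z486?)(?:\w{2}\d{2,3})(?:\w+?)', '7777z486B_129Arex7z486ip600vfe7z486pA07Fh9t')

[('7777', 'z486'), ('7', 'z486'), ('7', 'z486')]

This matches one or more of a literal '7' (captured); then the literal 'z48', then optionally a literal '6' (captured); then exactly 2 of a word character, then 2 to 3 of a digit (non-capturing group); then one or more of a word character (lazy) (non-capturing group).
With the lazy modifier that quantifier settles for the fewest repetitions that let the rest of the pattern succeed (the atoms after it are unaffected and can still be greedy).
Walking the string: at [0:14] match '7777z486B_129A', groups = ('7777', 'z486'); at [17:28] match '7z486ip600v', groups = ('7', 'z486'); at [30:40] match '7z486pA07F', groups = ('7', 'z486').
`findall` packs the 2 group values into a tuple for every match.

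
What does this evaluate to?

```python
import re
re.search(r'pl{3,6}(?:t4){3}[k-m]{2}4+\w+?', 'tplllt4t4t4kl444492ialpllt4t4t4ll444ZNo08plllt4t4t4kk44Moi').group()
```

This matches the literal 'p', then 3 to 6 of a literal 'l', then the literal 't4' repeated 3 times; then exactly 2 of a character in [k-m], then one or more of the literal '4', then one or more of a word character (lazy).
Because the quantifier is non-greedy, it stops expanding at the earliest point where the rest of the pattern can succeed.
`search` walks the string left to right and returns the first match it finds.
The match spans [1:18] → 'plllt4t4t4kl44449'.

'plllt4t4t4kl44449'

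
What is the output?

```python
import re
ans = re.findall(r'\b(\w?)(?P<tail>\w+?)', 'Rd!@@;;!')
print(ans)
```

The pattern matches a word boundary (`\b`, zero-width); then optionally a word character (captured); then one or more of a word character (lazy) (captured as 'tail').
Walking the string: at [0:2] match 'Rd', groups = ('R', 'd').
With 2 capturing groups, `findall` returns a 2-tuple per match.

[('R', 'd')]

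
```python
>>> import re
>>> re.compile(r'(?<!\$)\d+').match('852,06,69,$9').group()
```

'852'

`re.match` won't scan ahead — the pattern has to work from the very first character.
The match spans [0:3] → '852'.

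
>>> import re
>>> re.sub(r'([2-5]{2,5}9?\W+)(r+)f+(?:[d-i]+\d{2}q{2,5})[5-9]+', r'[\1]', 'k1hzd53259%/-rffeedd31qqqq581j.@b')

'k1hzd[53259%/-]1j.@b'

The pattern matches 2 to 5 of a character in [2-5], then optionally the literal '9', then one or more of a non-word character (captured); then one or more of a literal 'r' (captured); then one or more of a literal 'f'; then one or more of a character in [d-i], then exactly 2 of a digit, then 2 to 5 of a literal 'q' (non-capturing group); then one or more of a character in [5-9].
The replacement refers to a captured group, so each match is rewritten using its own captured text.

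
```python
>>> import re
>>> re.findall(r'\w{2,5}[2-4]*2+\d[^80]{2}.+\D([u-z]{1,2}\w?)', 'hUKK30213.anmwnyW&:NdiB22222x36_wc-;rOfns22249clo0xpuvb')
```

['vb']

This matches 2 to 5 of a word character, then zero or more of a character in [2-4]; then one or more of a literal '2', then a digit, then exactly 2 of any character except [80]; then one or more of any character, then a non-digit; then 1 to 2 of a character in [u-z], then optionally a word character (captured).
One capturing group, so `findall` returns just the captured substring from the one match — 1 in all.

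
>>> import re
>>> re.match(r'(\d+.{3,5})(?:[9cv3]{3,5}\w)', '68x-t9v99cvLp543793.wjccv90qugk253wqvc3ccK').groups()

Pattern: one or more of a digit, then 3 to 5 of any character (captured); then 3 to 5 of one of [9cv3], then a word character (non-capturing group).
`match` is anchored at position 0; if the pattern doesn't fit there, it returns None.
The match spans [0:12] → '68x-t9v99cvL'.
Captured: group 1 = '68x-t9v'.

('68x-t9v',)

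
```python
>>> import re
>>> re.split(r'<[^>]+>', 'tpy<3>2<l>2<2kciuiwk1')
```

Matches to split on: at [3:6] → '<3>'; at [7:10] → '<l>'.
Each match becomes a cut point; 3 segments remain.

['tpy', '2', '2<2kciuiwk1']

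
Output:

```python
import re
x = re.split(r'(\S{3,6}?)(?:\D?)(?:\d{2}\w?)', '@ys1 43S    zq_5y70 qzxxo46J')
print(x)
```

['', '@ys1', '    ', 'zq_5', ' ', 'qzxx', '']

The pattern matches 3 to 6 of a non-whitespace character (lazy) (captured); then optionally a non-digit (non-capturing group); then exactly 2 of a digit, then optionally a word character (non-capturing group).
The `?` after the quantifier makes it lazy — it takes as little as possible before letting the rest of the pattern try.
Matches to split on: at [0:8] → '@ys1 43S'; at [12:19] → 'zq_5y70'; at [20:28] → 'qzxxo46J'.
The group in the pattern means `split` returns the separators' captures alongside the pieces.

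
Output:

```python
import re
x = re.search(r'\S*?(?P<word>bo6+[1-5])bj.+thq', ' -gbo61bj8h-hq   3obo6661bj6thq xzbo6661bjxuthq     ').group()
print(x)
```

The match spans [1:47] → '-gbo61bj8h-hq   3obo6661bj6thq xzbo6661bjxuthq'.

-gbo61bj8h-hq   3obo6661bj6thq xzbo6661bjxuthq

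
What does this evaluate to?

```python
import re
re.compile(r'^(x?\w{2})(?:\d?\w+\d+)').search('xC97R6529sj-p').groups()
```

The match spans [0:9] → 'xC97R6529'.
Captured: group 1 = 'xC9'.

('xC9',)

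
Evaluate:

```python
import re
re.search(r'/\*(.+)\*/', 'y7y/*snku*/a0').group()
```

'/*snku*/'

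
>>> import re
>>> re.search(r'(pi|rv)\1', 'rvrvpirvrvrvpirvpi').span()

A backreference is literal: `\1` must see the identical characters the first group matched.
`search` walks the string left to right and returns the first match it finds.
The match spans [0:4] → 'rvrv'.
Captured: group 1 = 'rv'.

(0, 4)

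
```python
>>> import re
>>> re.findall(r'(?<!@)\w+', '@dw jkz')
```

['w', 'jkz']

A negative assertion filters positions out without eating any characters.
Walking the string: at [2:3] → 'w'; at [4:7] → 'jkz'.
`findall` yields the raw match text (2 of them) because the pattern has no groups.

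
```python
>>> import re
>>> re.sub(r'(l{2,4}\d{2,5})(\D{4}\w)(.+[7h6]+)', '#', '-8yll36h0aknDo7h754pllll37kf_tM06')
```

This matches 2 to 4 of a literal 'l', then 2 to 5 of a digit (captured); then exactly 4 of a non-digit, then a word character (captured); then one or more of any character, then one or more of one of [7h6] (captured).
Matches: at [20:33] → 'llll37kf_tM06'.
`sub` substitutes '#' at each match site.

'-8yll36h0aknDo7h754p#'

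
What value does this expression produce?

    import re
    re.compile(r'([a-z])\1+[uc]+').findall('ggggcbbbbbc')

The backreference `\1` re-matches whatever the first group consumed, character for character.
Matches: at [0:5] match 'ggggc', group 1 = 'g'; at [5:11] match 'bbbbbc', group 1 = 'b'.
With a single group, `findall` returns only what that group captured — 2 items.

['g', 'b']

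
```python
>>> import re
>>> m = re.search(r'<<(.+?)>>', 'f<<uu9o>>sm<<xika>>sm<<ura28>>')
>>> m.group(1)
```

'uu9o'

The match spans [1:9] → '<<uu9o>>'.
Captured: group 1 = 'uu9o'.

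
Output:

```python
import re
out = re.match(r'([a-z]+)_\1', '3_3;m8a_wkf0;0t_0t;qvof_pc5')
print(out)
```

A backreference is literal: `\1` must see the identical characters the first group matched.
With `match`, the pattern is implicitly anchored at the beginning.
Here the pattern fails at index 0, so the call returns None.

None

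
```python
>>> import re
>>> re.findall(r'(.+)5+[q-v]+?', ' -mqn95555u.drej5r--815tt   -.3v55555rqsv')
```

[' -mqn95555u.drej5r--815tt   -.3v5555']

Pattern: one or more of any character (captured); then one or more of the literal '5', then one or more of a character in [q-v] (lazy).
Scanning left to right: at [0:38] match ' -mqn95555u.drej5r--815tt   -.3v55555r', group 1 = ' -mqn95555u.drej5r--815tt   -.3v5555'.
With a single group, `findall` returns only what that group captured — 1 item.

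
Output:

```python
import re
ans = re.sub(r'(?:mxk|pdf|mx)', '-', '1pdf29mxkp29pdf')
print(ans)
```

1-29-p29-

Alternation isn't longest-match — the leftmost alternative that fits at this position is chosen.
`sub` substitutes '-' at each match site.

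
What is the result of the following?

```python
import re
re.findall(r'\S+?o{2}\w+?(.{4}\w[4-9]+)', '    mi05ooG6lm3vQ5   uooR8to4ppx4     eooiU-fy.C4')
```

Pattern: one or more of a non-whitespace character (lazy), then exactly 2 of a literal 'o', then one or more of a word character (lazy); then exactly 4 of any character, then a word character, then one or more of a character in [4-9] (captured).
Scanning left to right: at [4:18] match 'mi05ooG6lm3vQ5', group 1 = 'lm3vQ5'; at [21:33] match 'uooR8to4ppx4', group 1 = 'o4ppx4'; at [38:49] match 'eooiU-fy.C4', group 1 = '-fy.C4'.
`findall` collects group 1 from each match (3 total).

['lm3vQ5', 'o4ppx4', '-fy.C4']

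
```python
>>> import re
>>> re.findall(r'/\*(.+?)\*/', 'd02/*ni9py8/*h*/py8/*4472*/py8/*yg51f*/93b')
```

Lazy quantifiers expand one character at a time until the remainder of the pattern can match.
Matches: at [3:16] match '/*ni9py8/*h*/', group 1 = 'ni9py8/*h'; at [19:27] match '/*4472*/', group 1 = '4472'; at [30:39] match '/*yg51f*/', group 1 = 'yg51f'.
`findall` collects group 1 from each match (3 total).

['ni9py8/*h', '4472', 'yg51f']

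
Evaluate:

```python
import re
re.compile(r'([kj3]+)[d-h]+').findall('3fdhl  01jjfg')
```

This matches one or more of one of [kj3] (captured); then one or more of a character in [d-h].
Walking the string: at [0:4] match '3fdh', group 1 = '3'; at [9:13] match 'jjfg', group 1 = 'jj'.
Because there's exactly one group, `findall` drops the full match and keeps group 1 from each hit.

['3', 'jj']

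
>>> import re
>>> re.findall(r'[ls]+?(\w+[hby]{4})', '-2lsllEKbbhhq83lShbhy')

Pattern: one or more of one of [ls] (lazy); then one or more of a word character, then exactly 4 of one of [hby] (captured).
Walking the string: at [2:21] match 'lsllEKbbhhq83lShbhy', group 1 = 'sllEKbbhhq83lShbhy'.
Because there's exactly one group, `findall` drops the full match and keeps group 1 from the one hit.

['sllEKbbhhq83lShbhy']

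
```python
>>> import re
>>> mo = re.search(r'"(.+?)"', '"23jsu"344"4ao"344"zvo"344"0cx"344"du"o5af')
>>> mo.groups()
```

('23jsu',)

A non-greedy quantifier consumes as few characters as it can — just enough that the remainder of the pattern still matches from where it stops; whatever follows it matches normally.
`re.search` scans for the first position where the pattern succeeds.
The match spans [0:7] → '"23jsu"'.
Captured: group 1 = '23jsu'.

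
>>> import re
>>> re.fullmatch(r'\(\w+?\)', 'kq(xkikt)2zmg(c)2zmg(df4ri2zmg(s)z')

`re.fullmatch` is like wrapping the pattern in `^…$` (in single-line mode).
Here there's no way to consume every character, so the call returns None.

None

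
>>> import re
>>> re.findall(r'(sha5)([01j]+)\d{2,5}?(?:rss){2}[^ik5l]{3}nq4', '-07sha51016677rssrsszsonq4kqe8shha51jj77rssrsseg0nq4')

[('sha5', '101')]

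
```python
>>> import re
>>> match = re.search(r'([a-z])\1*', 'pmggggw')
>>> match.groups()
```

The backreference `\1` re-matches whatever the first group consumed, character for character.
Unlike `match`, `search` isn't anchored — it looks for the pattern anywhere in the string.
The match spans [0:1] → 'p'.
Captured: group 1 = 'p'.

('p',)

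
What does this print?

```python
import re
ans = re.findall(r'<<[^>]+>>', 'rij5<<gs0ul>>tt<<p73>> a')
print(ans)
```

['<<gs0ul>>', '<<p73>>']

With no groups in the pattern, `findall` gives back each whole match — 2 here.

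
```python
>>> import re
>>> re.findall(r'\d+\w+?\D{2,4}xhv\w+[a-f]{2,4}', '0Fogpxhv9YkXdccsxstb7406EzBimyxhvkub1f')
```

['0Fogpxhv9YkXdcc']

This matches one or more of a digit, then one or more of a word character (lazy), then 2 to 4 of a non-digit; then the literal 'xhv', then one or more of a word character, then 2 to 4 of a character in [a-f].
Since nothing is captured, `findall` lists the 1 matched substring directly.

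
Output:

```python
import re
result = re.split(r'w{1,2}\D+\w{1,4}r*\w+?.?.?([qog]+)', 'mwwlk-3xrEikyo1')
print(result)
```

The pattern matches 1 to 2 of a literal 'w', then one or more of a non-digit, then 1 to 4 of a word character; then zero or more of the literal 'r', then one or more of a word character (lazy), then optionally any character; then optionally any character; then one or more of one of [qog] (captured).
Matches to split on: at [1:14] → 'wwlk-3xrEikyo'.
Because the pattern has a capturing group, `split` also inserts each captured text between the pieces.

['m', 'o', '1']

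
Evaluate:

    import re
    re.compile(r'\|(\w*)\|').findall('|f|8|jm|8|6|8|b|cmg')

['f', 'jm', '6', 'b']

Scanning left to right: at [0:3] match '|f|', group 1 = 'f'; at [4:8] match '|jm|', group 1 = 'jm'; at [9:12] match '|6|', group 1 = '6'; at [13:16] match '|b|', group 1 = 'b'.
Because there's exactly one group, `findall` drops the full match and keeps group 1 from each hit.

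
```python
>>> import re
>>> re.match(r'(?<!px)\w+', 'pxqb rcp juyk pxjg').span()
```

(0, 4)

With `match`, the pattern is implicitly anchored at the beginning.
The match spans [0:4] → 'pxqb'.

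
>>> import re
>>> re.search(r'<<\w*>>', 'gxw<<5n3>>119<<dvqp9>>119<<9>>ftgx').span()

(3, 10)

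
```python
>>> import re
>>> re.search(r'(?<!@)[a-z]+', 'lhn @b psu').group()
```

'lhn'

Because the assertion is negative and zero-width, positions next to the forbidden text are skipped.
The match spans [0:3] → 'lhn'.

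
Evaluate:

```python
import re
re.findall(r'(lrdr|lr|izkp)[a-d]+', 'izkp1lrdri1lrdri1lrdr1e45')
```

One capturing group, so `findall` returns just the captured substring from each match — 3 in all.

['lr', 'lr', 'lr']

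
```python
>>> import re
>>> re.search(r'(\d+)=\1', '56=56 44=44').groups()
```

`\1` is not a pattern — it's the concrete string captured by group 1, re-applied verbatim.
Unlike `match`, `search` isn't anchored — it looks for the pattern anywhere in the string.
The match spans [0:5] → '56=56'.
Captured: group 1 = '56'.

('56',)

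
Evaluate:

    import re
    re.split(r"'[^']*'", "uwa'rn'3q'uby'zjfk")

['uwa', '3q', 'zjfk']

Matches to split on: at [3:7] → "'rn'"; at [9:14] → "'uby'".
Splitting on the pattern gives 3 pieces.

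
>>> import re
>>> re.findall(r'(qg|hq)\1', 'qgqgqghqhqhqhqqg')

['qg', 'hq', 'hq']

`\1` has to match the exact text group 1 already captured.
With a single group, `findall` returns only what that group captured — 3 items.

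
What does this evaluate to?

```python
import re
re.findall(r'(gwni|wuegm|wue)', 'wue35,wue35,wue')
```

['wue', 'wue', 'wue']

Matches: at [0:3] match 'wue', group 1 = 'wue'; at [6:9] match 'wue', group 1 = 'wue'; at [12:15] match 'wue', group 1 = 'wue'.
One capturing group, so `findall` returns just the captured substring from each match — 3 in all.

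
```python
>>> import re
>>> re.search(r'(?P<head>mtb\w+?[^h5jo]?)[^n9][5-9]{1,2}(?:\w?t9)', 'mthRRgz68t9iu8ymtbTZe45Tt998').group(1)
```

The match spans [15:26] → 'mtbTZe45Tt9'.
Captured: group 1 = 'mtbTZe'.

'mtbTZe'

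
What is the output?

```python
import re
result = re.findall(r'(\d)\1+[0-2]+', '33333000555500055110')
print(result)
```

`\1` has to match the exact text group 1 already captured.
Because there's exactly one group, `findall` drops the full match and keeps group 1 from each hit.

['3', '5', '5']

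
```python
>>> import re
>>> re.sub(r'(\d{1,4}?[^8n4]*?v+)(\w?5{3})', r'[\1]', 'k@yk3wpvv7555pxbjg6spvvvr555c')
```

This matches 1 to 4 of a digit (lazy), then zero or more of any character except [8n4] (lazy), then one or more of the literal 'v' (captured); then optionally a word character, then exactly 3 of a literal '5' (captured).
Each match is replaced using the text its own group 1 captured.

'k@yk[3wpvv]pxbjg[6spvvv]c'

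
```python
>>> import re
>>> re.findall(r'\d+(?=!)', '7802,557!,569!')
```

The positive lookaround only admits positions where the adjacent text matches; those characters stay outside the span.
With no groups in the pattern, `findall` gives back each whole match — 2 here.

['557', '569']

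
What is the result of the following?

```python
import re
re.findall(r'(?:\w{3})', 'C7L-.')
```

This matches exactly 3 of a word character (non-capturing group).
`findall` yields the raw match text (1 of them) because the pattern has no groups.

['C7L']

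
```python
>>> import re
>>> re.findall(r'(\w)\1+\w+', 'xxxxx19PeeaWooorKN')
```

['x']

After group 1 captures some text, `\1` only succeeds where that same text appears again.
One capturing group, so `findall` returns just the captured substring from the one match — 1 in all.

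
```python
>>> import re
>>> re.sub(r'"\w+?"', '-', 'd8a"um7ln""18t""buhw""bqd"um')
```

'd8a----um'

Matches: at [3:10] → '"um7ln"'; at [10:15] → '"18t"'; at [15:21] → '"buhw"'; at [21:26] → '"bqd"'.
`sub` substitutes '-' at each match site.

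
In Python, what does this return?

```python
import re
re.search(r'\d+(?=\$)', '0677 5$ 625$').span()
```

Lookahead/lookbehind check context without consuming it, so the matched span excludes the asserted characters.
`search` walks the string left to right and returns the first match it finds.
The match spans [5:6] → '5'.

(5, 6)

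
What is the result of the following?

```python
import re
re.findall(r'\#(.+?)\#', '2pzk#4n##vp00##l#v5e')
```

The `?` after the quantifier makes it lazy — it takes as little as possible before letting the rest of the pattern try.
Walking the string: at [4:8] match '#4n#', group 1 = '4n'; at [8:14] match '#vp00#', group 1 = 'vp00'; at [14:17] match '#l#', group 1 = 'l'.
With a single group, `findall` returns only what that group captured — 3 items.

['4n', 'vp00', 'l']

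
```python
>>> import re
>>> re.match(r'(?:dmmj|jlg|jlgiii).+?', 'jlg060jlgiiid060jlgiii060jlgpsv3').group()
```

'jlg0'

With `match`, the pattern is implicitly anchored at the beginning.
The match spans [0:4] → 'jlg0'.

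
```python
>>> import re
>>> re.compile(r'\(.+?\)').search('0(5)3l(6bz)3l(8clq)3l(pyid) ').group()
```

'(5)'

The `?` after the quantifier makes it lazy — it takes as little as possible before letting the rest of the pattern try.
Unlike `match`, `search` isn't anchored — it looks for the pattern anywhere in the string.
The match spans [1:4] → '(5)'.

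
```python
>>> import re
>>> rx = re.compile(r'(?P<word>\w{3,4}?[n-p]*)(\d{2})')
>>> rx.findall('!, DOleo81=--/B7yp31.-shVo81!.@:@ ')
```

Multiple groups make `findall` return tuples — one 2-tuple for each match.

[('DOleo', '81'), ('B7yp', '31'), ('shVo', '81')]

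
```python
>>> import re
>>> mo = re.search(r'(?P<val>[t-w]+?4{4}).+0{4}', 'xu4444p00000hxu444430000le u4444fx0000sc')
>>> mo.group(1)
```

'u4444'

Pattern: one or more of a character in [t-w] (lazy), then exactly 4 of a literal '4' (captured as 'val'); then one or more of any character, then exactly 4 of a literal '0'.
`search` walks the string left to right and returns the first match it finds.
The match spans [1:38] → 'u4444p00000hxu444430000le u4444fx0000'.
Captured: group 1 = 'u4444'.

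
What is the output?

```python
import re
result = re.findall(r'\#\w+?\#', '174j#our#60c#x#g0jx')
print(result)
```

['#our#', '#x#']

Since nothing is captured, `findall` lists the 2 matched substrings directly.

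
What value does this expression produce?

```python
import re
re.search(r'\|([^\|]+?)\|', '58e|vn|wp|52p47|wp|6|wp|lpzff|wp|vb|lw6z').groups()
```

('vn',)

`re.search` scans for the first position where the pattern succeeds.
The match spans [3:7] → '|vn|'.
Captured: group 1 = 'vn'.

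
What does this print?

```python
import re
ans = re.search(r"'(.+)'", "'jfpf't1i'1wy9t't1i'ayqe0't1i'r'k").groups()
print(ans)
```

`re.search` tries every starting position until one works.
The match spans [0:32] → "'jfpf't1i'1wy9t't1i'ayqe0't1i'r'".
Captured: group 1 = "jfpf't1i'1wy9t't1i'ayqe0't1i'r".

("jfpf't1i'1wy9t't1i'ayqe0't1i'r",)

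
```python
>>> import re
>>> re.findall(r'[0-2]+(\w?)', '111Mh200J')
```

['M', 'J']

Pattern: one or more of a character in [0-2]; then optionally a word character (captured).
Scanning left to right: at [0:4] match '111M', group 1 = 'M'; at [5:9] match '200J', group 1 = 'J'.
Because there's exactly one group, `findall` drops the full match and keeps group 1 from each hit.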